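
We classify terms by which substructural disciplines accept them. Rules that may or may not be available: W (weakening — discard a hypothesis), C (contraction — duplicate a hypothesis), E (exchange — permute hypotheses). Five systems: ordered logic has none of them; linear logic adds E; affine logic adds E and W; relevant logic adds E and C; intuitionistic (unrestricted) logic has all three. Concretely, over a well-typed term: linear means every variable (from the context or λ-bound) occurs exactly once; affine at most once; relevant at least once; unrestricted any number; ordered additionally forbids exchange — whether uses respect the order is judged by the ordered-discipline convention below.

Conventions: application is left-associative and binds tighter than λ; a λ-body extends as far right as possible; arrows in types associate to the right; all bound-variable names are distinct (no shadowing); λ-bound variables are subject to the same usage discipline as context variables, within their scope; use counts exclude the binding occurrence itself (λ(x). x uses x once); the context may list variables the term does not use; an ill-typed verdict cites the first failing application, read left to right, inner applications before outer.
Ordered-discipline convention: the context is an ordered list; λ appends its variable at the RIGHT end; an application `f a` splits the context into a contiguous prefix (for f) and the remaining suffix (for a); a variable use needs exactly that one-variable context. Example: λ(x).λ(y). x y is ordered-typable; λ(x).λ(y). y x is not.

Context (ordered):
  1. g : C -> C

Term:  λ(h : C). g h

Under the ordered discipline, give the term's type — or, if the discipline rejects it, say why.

term : C -> C
usage: g ×1, h (bound) ×1
left-to-right use order: g, h
typing: well-typed — term : C -> C
across the five disciplines: ordered ✓ | linear ✓ | affine ✓ | relevant ✓ | unrestricted ✓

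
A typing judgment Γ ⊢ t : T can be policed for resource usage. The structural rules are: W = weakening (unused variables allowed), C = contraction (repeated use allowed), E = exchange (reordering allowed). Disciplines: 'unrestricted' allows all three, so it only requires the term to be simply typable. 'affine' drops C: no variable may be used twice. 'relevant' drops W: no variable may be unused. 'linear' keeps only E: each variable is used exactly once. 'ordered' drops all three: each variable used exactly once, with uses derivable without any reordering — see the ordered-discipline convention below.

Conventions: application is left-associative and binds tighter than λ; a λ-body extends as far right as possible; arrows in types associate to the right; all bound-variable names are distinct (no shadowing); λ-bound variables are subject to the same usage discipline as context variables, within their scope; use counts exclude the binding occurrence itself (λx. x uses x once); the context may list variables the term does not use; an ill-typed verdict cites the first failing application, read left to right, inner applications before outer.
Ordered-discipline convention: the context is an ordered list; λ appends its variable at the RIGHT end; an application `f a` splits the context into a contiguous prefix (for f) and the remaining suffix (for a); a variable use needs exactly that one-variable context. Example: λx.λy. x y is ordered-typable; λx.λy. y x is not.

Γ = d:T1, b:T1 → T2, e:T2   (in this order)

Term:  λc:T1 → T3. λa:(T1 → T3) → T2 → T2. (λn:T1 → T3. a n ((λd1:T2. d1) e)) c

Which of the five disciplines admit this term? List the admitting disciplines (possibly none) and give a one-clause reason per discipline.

admitted by: affine, unrestricted
usage: d ×0, b ×0, e ×1, c (λ-bound) ×1, a (λ-bound) ×1, n (λ-bound) ×1, d1 (λ-bound) ×1
order of uses: a, n, d1, e, c
typing: the term checks, with type (T1 → T3) → ((T1 → T3) → T2 → T2) → T2
ordered: ✗ — needs weakening: d, b unused
linear: ✗ — needs weakening: d, b unused
affine: ✓ — none of d, b, e, c, a, n, d1 used more than once
relevant: ✗ — needs weakening: d, b unused
unrestricted: ✓ — simply typable at (T1 → T3) → ((T1 → T3) → T2 → T2) → T2; W, C, E all held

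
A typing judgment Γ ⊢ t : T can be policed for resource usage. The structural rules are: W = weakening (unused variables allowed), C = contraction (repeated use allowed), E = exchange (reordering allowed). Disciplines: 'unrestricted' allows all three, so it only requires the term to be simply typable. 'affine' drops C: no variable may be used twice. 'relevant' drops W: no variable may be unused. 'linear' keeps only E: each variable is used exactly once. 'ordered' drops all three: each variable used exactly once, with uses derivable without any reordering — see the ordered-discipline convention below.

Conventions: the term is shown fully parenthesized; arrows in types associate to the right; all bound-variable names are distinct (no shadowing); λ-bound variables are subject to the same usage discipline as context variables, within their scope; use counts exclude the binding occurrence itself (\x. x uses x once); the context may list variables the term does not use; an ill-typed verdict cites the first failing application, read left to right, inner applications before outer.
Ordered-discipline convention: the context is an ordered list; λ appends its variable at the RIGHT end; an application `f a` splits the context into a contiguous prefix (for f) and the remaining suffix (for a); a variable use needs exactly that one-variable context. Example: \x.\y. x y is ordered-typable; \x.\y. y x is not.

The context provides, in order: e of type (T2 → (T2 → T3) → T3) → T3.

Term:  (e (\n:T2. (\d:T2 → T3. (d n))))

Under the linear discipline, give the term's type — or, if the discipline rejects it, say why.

term : T3
counts: e: 1, n [bound]: 1, d [bound]: 1
uses in reading order: e, d, n
typing: the term checks, with type T3
across the five disciplines: ordered ✗ · linear ✓ · affine ✓ · relevant ✓ · unrestricted ✓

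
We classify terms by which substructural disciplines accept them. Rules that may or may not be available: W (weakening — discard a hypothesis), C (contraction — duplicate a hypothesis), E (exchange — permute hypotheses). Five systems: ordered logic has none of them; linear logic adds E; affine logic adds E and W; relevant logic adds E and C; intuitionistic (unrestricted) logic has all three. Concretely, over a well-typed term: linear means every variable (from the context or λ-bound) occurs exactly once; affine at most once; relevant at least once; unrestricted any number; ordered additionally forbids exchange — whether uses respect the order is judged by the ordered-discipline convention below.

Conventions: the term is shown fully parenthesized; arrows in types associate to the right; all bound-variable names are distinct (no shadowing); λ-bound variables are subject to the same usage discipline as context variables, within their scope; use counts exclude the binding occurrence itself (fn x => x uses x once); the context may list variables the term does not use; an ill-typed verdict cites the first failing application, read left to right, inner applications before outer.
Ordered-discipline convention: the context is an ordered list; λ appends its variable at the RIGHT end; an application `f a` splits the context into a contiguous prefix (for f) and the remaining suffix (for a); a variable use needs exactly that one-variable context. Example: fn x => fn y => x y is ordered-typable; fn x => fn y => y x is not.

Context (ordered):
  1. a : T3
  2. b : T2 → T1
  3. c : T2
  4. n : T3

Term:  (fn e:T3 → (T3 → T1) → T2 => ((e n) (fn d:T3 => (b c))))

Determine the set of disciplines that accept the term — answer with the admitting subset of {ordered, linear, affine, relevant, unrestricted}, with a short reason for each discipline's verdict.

accepted by: affine, unrestricted
counts: a: 0, b: 1, c: 1, n: 1, e (bound): 1, d (bound): 0
use order (left to right): e, n, b, c
typing: ✓ — (T3 → (T3 → T1) → T2) → T2
ordered: ✗ — unused: a, d — weakening required
linear: ✗ — unused: a, d — weakening required
affine: ✓ — none of a, b, c, n, e, d used more than once
relevant: ✗ — unused: a, d — weakening required
unrestricted: ✓ — type-checks ((T3 → (T3 → T1) → T2) → T2) and nothing is barred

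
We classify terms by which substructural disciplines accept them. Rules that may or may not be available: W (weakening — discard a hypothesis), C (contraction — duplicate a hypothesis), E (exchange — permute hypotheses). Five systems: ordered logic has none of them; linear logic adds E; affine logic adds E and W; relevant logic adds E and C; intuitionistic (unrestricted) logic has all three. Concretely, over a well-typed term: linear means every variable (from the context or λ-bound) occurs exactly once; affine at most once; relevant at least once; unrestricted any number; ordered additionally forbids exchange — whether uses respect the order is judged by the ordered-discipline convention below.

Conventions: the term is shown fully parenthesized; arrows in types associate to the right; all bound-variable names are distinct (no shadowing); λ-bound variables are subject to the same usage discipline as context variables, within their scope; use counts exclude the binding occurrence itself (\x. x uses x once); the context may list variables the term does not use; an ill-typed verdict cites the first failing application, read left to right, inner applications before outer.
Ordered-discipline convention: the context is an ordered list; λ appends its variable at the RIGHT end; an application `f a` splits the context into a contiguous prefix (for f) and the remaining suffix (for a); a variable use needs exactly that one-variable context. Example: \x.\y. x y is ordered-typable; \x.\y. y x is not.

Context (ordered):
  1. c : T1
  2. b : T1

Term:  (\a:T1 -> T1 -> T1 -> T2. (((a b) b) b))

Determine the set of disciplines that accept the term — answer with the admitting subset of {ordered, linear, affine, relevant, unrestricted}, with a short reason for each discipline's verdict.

admitted by: unrestricted
use counts: c ×0, b ×3, a (λ-bound) ×1
uses in reading order: a, b, b, b
typing: the term checks, with type (T1 -> T1 -> T1 -> T2) -> T2
ordered: ✗ — needs contraction — b ×3; needs weakening: c unused
linear: ✗ — needs contraction — b ×3; needs weakening: c unused
affine: ✗ — needs contraction — b ×3
relevant: ✗ — needs weakening: c unused
unrestricted: ✓ — simply typable at (T1 -> T1 -> T1 -> T2) -> T2; W, C, E all held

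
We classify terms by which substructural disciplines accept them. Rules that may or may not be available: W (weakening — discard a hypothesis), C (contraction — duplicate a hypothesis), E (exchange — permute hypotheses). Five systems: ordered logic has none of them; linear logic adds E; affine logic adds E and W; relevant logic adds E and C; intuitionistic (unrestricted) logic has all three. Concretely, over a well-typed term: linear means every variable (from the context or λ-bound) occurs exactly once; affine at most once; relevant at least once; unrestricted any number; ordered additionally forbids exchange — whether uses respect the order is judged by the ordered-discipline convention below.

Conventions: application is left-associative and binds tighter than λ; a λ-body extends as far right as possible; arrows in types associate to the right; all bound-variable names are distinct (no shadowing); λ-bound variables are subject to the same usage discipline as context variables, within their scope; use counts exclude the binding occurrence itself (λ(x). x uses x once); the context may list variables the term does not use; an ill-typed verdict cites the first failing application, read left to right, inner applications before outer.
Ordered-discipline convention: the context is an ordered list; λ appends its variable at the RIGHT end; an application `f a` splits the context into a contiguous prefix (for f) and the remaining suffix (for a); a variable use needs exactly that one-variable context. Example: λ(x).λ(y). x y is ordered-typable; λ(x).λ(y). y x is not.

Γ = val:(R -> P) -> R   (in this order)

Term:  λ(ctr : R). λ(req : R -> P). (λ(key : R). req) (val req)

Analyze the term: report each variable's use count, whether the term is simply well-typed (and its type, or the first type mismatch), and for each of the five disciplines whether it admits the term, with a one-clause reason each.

usage: val ×1; ctr [bound] ×0; req [bound] ×2; key [bound] ×0
use order (left to right): req, val, req
typing: well-typed at R -> (R -> P) -> R -> P
ordered ✗ (repeated use of req ×2; ctr, key left unused)
linear ✗ (repeated use of req ×2; ctr, key left unused)
affine ✗ (repeated use of req ×2)
relevant ✗ (ctr, key left unused)
unrestricted ✓ (type-checks (R -> (R -> P) -> R -> P) and nothing is barred)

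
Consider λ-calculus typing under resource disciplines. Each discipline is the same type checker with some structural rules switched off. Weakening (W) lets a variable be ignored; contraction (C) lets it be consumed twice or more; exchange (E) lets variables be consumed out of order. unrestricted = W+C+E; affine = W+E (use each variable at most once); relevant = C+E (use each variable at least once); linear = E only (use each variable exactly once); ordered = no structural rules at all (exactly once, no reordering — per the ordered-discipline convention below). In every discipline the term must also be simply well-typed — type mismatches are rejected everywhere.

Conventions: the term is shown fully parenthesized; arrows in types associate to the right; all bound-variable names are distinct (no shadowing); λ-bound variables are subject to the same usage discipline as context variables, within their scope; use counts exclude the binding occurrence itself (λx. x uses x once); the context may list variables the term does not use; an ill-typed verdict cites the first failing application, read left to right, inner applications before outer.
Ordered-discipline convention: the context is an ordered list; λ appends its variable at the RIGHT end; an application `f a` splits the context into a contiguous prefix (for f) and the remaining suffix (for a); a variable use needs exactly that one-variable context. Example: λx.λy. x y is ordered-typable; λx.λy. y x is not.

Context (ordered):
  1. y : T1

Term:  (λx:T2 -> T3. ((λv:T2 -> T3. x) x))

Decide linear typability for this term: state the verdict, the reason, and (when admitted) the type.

no — needs contraction — x ×2; unused: y, v — weakening required
counts: y: 0×, x [bound]: 2×, v [bound]: 0×
left-to-right use order: x, x
typing: well-typed at (T2 -> T3) -> T2 -> T3
across the five disciplines: ordered ✗ · linear ✗ · affine ✗ · relevant ✗ · unrestricted ✓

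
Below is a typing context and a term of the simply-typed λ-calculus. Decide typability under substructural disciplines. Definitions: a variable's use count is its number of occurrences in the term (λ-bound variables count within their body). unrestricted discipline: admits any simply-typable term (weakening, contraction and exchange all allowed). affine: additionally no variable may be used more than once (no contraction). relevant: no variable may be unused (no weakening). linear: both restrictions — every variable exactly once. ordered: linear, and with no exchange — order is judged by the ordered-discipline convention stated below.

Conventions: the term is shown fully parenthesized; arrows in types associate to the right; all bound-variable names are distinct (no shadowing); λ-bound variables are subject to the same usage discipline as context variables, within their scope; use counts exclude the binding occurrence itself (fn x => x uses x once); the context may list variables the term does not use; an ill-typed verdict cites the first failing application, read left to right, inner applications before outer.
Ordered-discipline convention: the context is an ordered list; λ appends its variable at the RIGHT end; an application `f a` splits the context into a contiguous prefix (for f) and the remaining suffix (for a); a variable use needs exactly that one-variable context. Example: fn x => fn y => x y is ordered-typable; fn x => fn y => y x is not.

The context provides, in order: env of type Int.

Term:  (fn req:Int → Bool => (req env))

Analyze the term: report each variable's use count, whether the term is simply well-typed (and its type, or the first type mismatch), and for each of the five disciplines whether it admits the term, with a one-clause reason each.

use counts: env=1, req (bound)=1
uses in reading order: req, env
typing: ✓ — (Int → Bool) → Bool
ordered ✗ (use order req, env needs exchange)
linear ✓ (env, req: one use apiece)
affine ✓ (no duplicate uses among env, req)
relevant ✓ (env, req: all used, weakening unneeded)
unrestricted ✓ (well-typed at (Int → Bool) → Bool; no restrictions here)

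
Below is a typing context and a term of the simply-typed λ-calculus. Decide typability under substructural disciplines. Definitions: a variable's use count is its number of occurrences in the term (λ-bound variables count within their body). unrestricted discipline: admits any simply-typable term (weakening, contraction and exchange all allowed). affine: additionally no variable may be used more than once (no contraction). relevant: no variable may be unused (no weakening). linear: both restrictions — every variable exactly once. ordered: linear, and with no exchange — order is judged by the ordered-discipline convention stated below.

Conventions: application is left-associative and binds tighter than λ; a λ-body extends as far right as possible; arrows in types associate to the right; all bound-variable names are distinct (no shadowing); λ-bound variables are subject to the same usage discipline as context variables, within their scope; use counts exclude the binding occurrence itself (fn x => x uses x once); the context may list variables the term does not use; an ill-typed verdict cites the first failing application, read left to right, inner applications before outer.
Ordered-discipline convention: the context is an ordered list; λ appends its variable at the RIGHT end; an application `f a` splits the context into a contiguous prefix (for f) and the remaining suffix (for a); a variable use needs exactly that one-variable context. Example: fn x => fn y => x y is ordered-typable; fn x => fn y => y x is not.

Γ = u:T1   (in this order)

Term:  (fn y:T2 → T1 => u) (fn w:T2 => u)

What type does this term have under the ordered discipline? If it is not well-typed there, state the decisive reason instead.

not well-typed under ordered — needs contraction — u ×2; unused: y, w — weakening required
usage: u: 2×; y (bound): 0×; w (bound): 0×
uses in reading order: u, u
typing: well-typed — term : T1
summary: ordered ✗ · linear ✗ · affine ✗ · relevant ✗ · unrestricted ✓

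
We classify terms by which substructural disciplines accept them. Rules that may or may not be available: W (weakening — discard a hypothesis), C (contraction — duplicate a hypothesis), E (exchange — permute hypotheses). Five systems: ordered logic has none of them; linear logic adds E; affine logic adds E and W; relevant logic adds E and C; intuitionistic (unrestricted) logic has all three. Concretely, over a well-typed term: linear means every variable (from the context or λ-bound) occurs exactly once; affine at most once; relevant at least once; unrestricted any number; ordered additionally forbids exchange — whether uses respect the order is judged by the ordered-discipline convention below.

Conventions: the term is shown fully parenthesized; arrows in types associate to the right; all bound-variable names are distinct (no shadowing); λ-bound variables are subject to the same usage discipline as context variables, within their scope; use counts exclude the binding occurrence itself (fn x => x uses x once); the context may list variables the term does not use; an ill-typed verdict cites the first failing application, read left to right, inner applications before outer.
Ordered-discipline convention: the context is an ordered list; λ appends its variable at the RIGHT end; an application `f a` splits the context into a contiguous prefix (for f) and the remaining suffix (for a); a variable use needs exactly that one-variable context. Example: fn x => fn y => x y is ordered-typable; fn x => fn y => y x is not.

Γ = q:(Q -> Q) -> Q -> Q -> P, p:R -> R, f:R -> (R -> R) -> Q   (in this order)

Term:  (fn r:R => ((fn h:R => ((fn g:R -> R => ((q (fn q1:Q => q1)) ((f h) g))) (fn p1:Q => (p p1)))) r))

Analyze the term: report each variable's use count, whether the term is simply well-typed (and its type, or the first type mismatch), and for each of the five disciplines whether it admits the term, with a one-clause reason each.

variable uses: q=1; p=1; f=1; r [bound]=1; h [bound]=1; g [bound]=1; q1 [bound]=1; p1 [bound]=1
order of uses: q, q1, f, h, g, p, p1, r
typing: ill-typed: an application expects R but receives Q
ordered: ✗, the type mismatch rejects it
linear: ✗, not simply typable
affine: ✗, fails simple typing
relevant: ✗, a type mismatch blocks all five
unrestricted: ✗, the type mismatch rejects it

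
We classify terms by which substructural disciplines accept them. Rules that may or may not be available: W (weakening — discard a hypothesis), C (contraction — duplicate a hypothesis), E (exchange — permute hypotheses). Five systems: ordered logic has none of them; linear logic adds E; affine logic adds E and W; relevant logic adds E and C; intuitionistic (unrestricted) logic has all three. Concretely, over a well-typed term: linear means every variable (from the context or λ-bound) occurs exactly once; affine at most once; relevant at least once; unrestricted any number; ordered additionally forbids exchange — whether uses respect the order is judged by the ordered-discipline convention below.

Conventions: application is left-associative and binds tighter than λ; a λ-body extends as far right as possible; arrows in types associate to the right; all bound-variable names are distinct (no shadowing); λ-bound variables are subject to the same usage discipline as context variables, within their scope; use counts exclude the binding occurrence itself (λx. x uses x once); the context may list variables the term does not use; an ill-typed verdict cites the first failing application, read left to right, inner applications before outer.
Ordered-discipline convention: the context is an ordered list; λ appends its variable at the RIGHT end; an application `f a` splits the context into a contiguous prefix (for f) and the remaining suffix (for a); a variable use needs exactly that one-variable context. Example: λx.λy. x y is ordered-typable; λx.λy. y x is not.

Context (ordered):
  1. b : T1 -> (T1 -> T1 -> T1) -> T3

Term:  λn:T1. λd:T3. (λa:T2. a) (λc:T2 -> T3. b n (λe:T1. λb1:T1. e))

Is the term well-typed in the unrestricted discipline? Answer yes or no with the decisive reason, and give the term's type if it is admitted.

no — the type mismatch rejects it
usage: b ×1, n (bound) ×1, d (bound) ×0, a (bound) ×1, c (bound) ×0, e (bound) ×1, b1 (bound) ×0
left-to-right use order: a, b, n, e
typing: ill-typed: an application expects T2 but receives (T2 -> T3) -> T3
per-discipline verdicts: ordered ✗ · linear ✗ · affine ✗ · relevant ✗ · unrestricted ✗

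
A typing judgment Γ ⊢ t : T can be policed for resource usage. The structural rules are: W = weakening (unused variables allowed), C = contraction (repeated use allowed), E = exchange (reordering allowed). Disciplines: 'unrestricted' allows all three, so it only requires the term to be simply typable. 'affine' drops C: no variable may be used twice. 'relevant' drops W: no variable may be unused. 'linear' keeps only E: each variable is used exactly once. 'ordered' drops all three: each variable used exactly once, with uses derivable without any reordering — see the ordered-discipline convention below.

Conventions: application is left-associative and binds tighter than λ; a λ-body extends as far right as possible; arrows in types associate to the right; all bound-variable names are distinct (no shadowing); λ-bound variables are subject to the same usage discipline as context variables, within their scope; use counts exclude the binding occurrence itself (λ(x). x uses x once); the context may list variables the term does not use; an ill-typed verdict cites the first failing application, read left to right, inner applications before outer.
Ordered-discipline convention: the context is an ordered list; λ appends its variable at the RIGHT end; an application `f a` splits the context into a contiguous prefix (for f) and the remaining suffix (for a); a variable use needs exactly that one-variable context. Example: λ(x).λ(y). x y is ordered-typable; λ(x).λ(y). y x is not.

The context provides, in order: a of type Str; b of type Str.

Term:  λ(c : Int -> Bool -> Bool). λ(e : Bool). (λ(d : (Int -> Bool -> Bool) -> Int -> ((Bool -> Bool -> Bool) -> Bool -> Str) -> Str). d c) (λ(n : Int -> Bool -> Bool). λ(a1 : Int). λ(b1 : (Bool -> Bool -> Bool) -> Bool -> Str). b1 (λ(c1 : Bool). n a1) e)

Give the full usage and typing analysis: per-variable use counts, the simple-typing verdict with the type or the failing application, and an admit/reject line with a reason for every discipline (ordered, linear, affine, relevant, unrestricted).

use counts: a=0, b=0, c (bound)=1, e (bound)=1, d (bound)=1, n (bound)=1, a1 (bound)=1, b1 (bound)=1, c1 (bound)=0
left-to-right use order: d, c, b1, n, a1, e
typing: the term checks, with type (Int -> Bool -> Bool) -> Bool -> Int -> ((Bool -> Bool -> Bool) -> Bool -> Str) -> Str
ordered ✗ (a, b, c1 never used (weakening))
linear ✗ (a, b, c1 never used (weakening))
affine ✓ (a, b, c, e, d, n, a1, b1, c1: no repeats, contraction unneeded)
relevant ✗ (a, b, c1 never used (weakening))
unrestricted ✓ (well-typed at (Int -> Bool -> Bool) -> Bool -> Int -> ((Bool -> Bool -> Bool) -> Bool -> Str) -> Str; no restrictions here)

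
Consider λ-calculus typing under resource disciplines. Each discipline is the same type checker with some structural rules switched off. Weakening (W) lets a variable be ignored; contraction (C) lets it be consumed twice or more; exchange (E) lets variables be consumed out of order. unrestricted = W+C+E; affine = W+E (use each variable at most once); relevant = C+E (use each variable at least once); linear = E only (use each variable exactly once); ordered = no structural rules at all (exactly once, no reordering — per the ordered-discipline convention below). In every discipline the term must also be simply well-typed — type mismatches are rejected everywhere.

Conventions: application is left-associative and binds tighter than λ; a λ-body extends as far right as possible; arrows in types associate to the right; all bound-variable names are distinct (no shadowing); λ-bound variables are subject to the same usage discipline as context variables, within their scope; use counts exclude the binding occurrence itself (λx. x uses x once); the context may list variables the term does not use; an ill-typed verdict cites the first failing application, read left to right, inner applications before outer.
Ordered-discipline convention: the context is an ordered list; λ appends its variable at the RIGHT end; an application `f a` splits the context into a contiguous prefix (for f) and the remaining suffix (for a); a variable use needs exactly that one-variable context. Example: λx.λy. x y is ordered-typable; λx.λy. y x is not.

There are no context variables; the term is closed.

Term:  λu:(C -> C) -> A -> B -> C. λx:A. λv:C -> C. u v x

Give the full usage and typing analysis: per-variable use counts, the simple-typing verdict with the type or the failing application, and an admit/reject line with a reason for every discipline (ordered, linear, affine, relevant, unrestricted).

variable uses: u [bound] ×1, x [bound] ×1, v [bound] ×1
use order (left to right): u, v, x
typing: well-typed at ((C -> C) -> A -> B -> C) -> A -> (C -> C) -> B -> C
ordered: ✗ — no contiguous prefix/suffix split fits u, v, x
linear: ✓ — each of u, x, v used exactly once
affine: ✓ — u, x, v: no repeats, contraction unneeded
relevant: ✓ — u, x, v: all used, weakening unneeded
unrestricted: ✓ — type-checks (((C -> C) -> A -> B -> C) -> A -> (C -> C) -> B -> C) and nothing is barred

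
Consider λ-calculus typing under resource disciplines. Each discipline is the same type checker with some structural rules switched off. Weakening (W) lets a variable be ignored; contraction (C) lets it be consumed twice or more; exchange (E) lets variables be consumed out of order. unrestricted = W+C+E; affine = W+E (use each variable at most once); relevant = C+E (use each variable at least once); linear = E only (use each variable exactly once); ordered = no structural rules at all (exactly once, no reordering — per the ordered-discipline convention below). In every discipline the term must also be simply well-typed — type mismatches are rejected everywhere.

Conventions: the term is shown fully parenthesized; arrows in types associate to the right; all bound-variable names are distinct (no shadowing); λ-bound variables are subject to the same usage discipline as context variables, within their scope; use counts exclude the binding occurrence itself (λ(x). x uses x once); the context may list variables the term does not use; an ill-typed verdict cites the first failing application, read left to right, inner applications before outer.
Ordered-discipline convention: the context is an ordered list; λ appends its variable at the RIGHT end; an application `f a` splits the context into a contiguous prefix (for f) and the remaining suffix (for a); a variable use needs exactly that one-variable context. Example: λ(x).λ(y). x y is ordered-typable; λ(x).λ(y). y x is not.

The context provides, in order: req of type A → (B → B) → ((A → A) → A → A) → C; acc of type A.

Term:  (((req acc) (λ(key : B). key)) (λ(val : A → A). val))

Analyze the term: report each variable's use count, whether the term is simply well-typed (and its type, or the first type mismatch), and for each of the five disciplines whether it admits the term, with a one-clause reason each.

use counts: req: 1; acc: 1; key [bound]: 1; val [bound]: 1
order of uses: req, acc, key, val
typing: well-typed — term : C
ordered ✓ (one use each (req, acc, key, val); ordered split holds)
linear ✓ (exactly-once usage across req, acc, key, val)
affine ✓ (req, acc, key, val: no repeats, contraction unneeded)
relevant ✓ (at least one use each (req, acc, key, val))
unrestricted ✓ (simply typable at C; W, C, E all held)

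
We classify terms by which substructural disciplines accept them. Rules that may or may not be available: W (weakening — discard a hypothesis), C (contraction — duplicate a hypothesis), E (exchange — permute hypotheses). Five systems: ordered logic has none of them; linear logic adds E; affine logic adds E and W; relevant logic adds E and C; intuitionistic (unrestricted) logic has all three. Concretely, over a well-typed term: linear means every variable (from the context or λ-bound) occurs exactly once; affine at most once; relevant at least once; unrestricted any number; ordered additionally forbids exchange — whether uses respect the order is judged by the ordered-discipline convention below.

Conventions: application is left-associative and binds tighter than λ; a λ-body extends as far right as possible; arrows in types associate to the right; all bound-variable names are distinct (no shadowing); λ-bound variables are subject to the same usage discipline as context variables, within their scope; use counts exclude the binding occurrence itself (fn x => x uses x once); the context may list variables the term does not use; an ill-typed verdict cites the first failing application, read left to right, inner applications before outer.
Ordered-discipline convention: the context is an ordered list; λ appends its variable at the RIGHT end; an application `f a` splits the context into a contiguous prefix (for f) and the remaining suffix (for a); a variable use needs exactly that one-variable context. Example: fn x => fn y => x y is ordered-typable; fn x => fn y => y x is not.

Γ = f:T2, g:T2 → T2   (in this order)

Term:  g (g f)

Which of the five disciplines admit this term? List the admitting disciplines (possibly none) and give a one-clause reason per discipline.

admitting disciplines: relevant, unrestricted
counts: f ×1; g ×2
left-to-right use order: g, g, f
typing: the term checks, with type T2
ordered ✗ (repeated use of g ×2)
linear ✗ (repeated use of g ×2)
affine ✗ (repeated use of g ×2)
relevant ✓ (none of f, g goes unused)
unrestricted ✓ (well-typed at T2; no restrictions here)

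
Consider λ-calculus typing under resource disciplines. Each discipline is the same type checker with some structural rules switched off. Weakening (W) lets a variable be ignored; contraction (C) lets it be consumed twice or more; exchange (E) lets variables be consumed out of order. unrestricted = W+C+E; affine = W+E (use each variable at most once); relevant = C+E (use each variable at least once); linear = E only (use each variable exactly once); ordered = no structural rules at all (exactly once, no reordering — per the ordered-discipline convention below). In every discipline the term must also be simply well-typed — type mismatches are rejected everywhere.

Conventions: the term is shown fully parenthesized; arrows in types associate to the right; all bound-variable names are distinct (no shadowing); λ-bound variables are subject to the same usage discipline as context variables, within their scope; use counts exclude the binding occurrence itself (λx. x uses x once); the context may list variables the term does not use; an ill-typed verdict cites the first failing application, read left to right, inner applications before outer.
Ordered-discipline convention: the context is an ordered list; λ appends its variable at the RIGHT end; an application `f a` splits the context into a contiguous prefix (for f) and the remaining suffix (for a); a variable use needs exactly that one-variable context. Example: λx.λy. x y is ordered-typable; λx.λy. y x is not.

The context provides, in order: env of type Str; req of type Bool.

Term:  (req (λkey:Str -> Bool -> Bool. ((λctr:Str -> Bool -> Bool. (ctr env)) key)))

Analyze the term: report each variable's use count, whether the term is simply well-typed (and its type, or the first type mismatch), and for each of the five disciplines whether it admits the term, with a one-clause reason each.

variable uses: env=1; req=1; key [bound]=1; ctr [bound]=1
order of uses: req, ctr, env, key
typing: ill-typed: can't apply a value of type Bool
ordered: ✗, a type mismatch blocks all five
linear: ✗, the type mismatch rejects it
affine: ✗, not simply typable
relevant: ✗, fails simple typing
unrestricted: ✗, a type mismatch blocks all five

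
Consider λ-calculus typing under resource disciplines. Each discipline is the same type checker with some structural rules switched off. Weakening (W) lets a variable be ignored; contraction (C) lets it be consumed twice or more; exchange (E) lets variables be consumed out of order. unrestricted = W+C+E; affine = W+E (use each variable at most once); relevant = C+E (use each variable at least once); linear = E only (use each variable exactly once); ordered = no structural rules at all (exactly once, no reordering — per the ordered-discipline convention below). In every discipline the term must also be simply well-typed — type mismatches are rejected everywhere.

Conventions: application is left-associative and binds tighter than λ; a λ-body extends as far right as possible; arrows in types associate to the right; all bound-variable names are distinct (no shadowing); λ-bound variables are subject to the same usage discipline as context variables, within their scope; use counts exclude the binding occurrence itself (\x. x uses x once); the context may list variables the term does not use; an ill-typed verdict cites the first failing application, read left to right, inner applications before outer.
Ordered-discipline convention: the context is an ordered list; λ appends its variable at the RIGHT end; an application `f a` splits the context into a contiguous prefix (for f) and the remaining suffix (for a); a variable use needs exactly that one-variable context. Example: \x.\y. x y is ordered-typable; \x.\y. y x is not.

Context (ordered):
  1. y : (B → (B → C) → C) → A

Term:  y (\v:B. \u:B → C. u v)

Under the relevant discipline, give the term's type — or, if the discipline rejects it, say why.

term : A
counts: y: 1×, v (bound): 1×, u (bound): 1×
uses in reading order: y, u, v
typing: well-typed — term : A
summary: ordered ✗ · linear ✓ · affine ✓ · relevant ✓ · unrestricted ✓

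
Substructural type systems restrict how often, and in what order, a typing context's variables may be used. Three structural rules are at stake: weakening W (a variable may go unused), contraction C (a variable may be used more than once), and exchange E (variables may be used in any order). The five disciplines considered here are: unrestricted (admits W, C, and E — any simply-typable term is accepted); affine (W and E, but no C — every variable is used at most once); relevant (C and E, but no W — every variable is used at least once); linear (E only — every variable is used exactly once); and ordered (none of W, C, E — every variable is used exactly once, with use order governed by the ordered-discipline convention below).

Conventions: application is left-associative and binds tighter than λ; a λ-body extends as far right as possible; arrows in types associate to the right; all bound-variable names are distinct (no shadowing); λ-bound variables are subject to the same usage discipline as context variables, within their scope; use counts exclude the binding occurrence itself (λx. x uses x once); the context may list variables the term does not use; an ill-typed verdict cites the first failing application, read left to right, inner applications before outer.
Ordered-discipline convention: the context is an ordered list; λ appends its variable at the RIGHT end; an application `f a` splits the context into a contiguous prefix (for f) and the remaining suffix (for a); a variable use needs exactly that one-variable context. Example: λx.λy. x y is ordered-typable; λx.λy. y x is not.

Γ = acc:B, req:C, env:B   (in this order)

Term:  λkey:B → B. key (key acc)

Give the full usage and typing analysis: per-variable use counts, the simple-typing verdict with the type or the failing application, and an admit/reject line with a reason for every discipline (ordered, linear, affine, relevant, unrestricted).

use counts: acc ×1; req ×0; env ×0; key [bound] ×2
use order (left to right): key, key, acc
typing: the term checks, with type (B → B) → B
ordered: ✗ — repeated use of key ×2; unused: req, env — weakening required
linear: ✗ — repeated use of key ×2; unused: req, env — weakening required
affine: ✗ — repeated use of key ×2
relevant: ✗ — unused: req, env — weakening required
unrestricted: ✓ — well-typed at (B → B) → B; no restrictions here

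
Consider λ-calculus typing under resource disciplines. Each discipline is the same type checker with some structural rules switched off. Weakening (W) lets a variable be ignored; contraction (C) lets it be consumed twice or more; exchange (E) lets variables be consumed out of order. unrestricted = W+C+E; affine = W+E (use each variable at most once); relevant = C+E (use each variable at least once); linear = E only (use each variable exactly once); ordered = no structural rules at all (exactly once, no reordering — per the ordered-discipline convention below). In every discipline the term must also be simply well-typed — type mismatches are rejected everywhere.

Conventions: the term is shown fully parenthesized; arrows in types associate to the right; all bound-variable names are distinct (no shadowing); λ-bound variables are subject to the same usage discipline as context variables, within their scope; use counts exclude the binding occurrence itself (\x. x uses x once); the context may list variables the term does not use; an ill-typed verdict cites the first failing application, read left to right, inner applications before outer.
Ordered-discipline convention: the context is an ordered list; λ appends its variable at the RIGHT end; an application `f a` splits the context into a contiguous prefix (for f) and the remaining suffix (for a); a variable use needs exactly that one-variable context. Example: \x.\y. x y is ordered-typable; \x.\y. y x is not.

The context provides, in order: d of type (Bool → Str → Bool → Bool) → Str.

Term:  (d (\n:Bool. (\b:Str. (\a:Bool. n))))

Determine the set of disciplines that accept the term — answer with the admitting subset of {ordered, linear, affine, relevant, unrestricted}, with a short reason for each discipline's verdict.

accepted by: affine, unrestricted
variable uses: d=1, n (λ-bound)=1, b (λ-bound)=0, a (λ-bound)=0
use order (left to right): d, n
typing: the term checks, with type Str
ordered: ✗, b, a left unused
linear: ✗, b, a left unused
affine: ✓, at most one use each (d, n, b, a)
relevant: ✗, b, a left unused
unrestricted: ✓, type-checks (Str) and nothing is barred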